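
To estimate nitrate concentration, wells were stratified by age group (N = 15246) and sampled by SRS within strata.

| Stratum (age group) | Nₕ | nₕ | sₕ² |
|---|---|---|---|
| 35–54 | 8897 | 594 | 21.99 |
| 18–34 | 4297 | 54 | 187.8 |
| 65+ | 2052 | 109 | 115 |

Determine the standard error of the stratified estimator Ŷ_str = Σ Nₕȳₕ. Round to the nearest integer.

8387

Var(Ŷ_str) = Σₕ Nₕ²(1 − fₕ)sₕ²/nₕ.
35–54: 8897²·(1 − 594/8897)·21.99/594 = 2.7347486 × 10^6.
18–34: 4297²·(1 − 54/4297)·187.8/54 = 6.3407439 × 10^7.
65+: 2052²·(1 − 109/2052)·115/109 = 4.2065059 × 10^6.
Sum = 7.0348694 × 10^7.
SE = √(7.0348694 × 10^7) = 8387.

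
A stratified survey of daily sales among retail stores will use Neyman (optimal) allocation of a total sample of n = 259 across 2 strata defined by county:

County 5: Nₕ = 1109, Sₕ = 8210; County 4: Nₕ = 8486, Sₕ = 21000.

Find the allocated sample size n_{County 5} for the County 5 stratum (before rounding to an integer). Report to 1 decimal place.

Neyman allocation: nₕ = n·NₕSₕ / Σⱼ NⱼSⱼ.
Σ NⱼSⱼ = 1109·8210 + 8486·21000 = 1.8731089 × 10^8.
n_{County 5} = 259·1109·8210 / (1.8731089 × 10^8) = 12.6.

12.6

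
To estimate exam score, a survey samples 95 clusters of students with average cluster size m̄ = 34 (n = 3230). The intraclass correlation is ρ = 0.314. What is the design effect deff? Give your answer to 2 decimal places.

deff = 1 + (34 − 1)·0.314 = 1 + 10.362 = 11.362.

11.36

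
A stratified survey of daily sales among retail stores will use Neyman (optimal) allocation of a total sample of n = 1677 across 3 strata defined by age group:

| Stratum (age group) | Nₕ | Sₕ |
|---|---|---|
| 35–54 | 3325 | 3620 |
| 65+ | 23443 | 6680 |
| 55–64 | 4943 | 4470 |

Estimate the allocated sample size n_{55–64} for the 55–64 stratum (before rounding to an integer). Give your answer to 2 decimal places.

Neyman allocation: nₕ = n·NₕSₕ / Σⱼ NⱼSⱼ.
Σ NⱼSⱼ = 3325·3620 + 23443·6680 + 4943·4470 = 1.9073095 × 10^8.
n_{55–64} = 1677·4943·4470 / (1.9073095 × 10^8) = 194.27.

194.27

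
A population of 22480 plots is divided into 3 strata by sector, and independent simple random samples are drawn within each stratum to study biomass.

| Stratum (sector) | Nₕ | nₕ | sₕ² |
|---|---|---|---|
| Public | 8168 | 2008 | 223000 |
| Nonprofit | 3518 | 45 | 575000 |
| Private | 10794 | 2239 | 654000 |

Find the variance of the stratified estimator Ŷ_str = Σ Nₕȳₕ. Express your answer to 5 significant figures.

1.8868 × 10^11

Var(Ŷ_str) = Σₕ Nₕ²(1 − fₕ)sₕ²/nₕ.
Public: 8168²·(1 − 2008/8168)·223000/2008 = 5.5877581 × 10^9.
Nonprofit: 3518²·(1 − 45/3518)·575000/45 = 1.5611907 × 10^11.
Private: 10794²·(1 − 2239/10794)·654000/2239 = 2.6972803 × 10^10.
Sum = 1.8867963 × 10^11.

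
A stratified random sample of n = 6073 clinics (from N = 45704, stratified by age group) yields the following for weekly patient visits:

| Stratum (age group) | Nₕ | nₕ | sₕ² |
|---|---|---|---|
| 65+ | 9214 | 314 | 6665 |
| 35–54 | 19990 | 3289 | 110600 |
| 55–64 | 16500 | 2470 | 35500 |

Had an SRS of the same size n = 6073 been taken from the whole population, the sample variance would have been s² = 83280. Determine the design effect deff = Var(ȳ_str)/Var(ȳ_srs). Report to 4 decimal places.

Var(ȳ_str) = Σ Wₕ²(1−fₕ)sₕ²/nₕ with Wₕ = Nₕ/45704:
  65+: (9214/45704)²·(1−314/9214)·6665/314 = 0.83329792
  35–54: (19990/45704)²·(1−3289/19990)·110600/3289 = 5.3745004
  55–64: (16500/45704)²·(1−2470/16500)·35500/2470 = 1.5928123
  → Var(ȳ_str) = 7.8006106.
Var(ȳ_srs) = (1 − 6073/45704)·83280/6073 = 11.890997.
deff = 7.8006106 / 11.890997 = 0.6560.

0.6560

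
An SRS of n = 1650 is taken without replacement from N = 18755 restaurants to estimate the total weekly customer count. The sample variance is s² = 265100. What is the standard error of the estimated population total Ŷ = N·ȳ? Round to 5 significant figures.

Var(Ŷ) = N²·Var(ȳ) = N²·(1 − n/N)·s²/n.
f = 1650/18755 = 0.08797654; Var(ȳ) = 0.91202346·265100/1650 = 146.53177.
Var(Ŷ) = 18755² · 146.53177 = 5.1542554 × 10^10.
SE(Ŷ) = √(5.1542554 × 10^10) = 227030.

227030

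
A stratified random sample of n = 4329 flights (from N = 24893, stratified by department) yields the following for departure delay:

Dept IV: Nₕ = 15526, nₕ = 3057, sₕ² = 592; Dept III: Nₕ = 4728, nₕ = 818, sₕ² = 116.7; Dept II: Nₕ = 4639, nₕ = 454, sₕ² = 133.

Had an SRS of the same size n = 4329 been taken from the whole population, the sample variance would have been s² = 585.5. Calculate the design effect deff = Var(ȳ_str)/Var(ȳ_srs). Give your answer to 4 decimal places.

0.6617

Var(ȳ_str) = Σ Wₕ²(1−fₕ)sₕ²/nₕ with Wₕ = Nₕ/24893:
  Dept IV: (15526/24893)²·(1−3057/15526)·592/3057 = 0.060501062
  Dept III: (4728/24893)²·(1−818/4728)·116.7/818 = 0.0042561537
  Dept II: (4639/24893)²·(1−454/4639)·133/454 = 0.0091782767
  → Var(ȳ_str) = 0.073935492.
Var(ȳ_srs) = (1 − 4329/24893)·585.5/4329 = 0.11172997.
deff = 0.073935492 / 0.11172997 = 0.6617.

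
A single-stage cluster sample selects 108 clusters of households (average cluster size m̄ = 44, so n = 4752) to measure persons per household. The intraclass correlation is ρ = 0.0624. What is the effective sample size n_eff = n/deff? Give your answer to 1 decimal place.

1290.2

deff = 1 + (44 − 1)·0.0624 = 1 + 2.6832 = 3.6832.
n_eff = 4752 / 3.6832 = 1290.2.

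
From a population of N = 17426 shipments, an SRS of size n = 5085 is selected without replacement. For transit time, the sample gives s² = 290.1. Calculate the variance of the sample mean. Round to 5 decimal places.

Under SRS without replacement, Var(ȳ) = (1 − f)·s²/n with f = n/N = 5085/17426 = 0.29180535.
Var(ȳ) = (1 − 0.29180535)·290.1/5085 = 0.70819465·0.057050147 = 0.040402609.

0.04040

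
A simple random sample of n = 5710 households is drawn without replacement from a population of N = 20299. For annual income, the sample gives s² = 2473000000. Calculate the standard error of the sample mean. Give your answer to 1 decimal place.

Under SRS without replacement, Var(ȳ) = (1 − f)·s²/n with f = n/N = 5710/20299 = 0.28129465.
Var(ȳ) = (1 − 0.28129465)·2473000000/5710 = 0.71870535·433099.82 = 311271.16.
SE(ȳ) = √(311271.16) = 557.9.

557.9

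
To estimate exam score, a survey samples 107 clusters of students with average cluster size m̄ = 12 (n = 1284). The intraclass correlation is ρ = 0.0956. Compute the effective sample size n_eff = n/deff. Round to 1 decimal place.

deff = 1 + (12 − 1)·0.0956 = 1 + 1.0516 = 2.0516.
n_eff = 1284 / 2.0516 = 625.9.

625.9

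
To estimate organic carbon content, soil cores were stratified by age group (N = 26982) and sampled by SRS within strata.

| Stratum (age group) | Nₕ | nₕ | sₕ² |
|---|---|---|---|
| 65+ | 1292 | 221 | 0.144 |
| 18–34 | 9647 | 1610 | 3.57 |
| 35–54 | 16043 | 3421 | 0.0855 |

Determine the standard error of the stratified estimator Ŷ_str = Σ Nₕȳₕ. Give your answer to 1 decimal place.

Var(Ŷ_str) = Σₕ Nₕ²(1 − fₕ)sₕ²/nₕ.
65+: 1292²·(1 − 221/1292)·0.144/221 = 901.61723.
18–34: 9647²·(1 − 1610/9647)·3.57/1610 = 171920.86.
35–54: 16043²·(1 − 3421/16043)·0.0855/3421 = 5060.8889.
Sum = 177883.37.
SE = √(177883.37) = 421.8.

421.8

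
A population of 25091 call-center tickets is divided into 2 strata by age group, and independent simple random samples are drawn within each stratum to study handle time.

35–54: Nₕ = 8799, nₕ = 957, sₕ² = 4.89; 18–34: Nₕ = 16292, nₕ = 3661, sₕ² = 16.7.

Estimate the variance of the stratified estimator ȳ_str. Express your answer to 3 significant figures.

Var(ȳ_str) = Σₕ Wₕ²(1 − fₕ)sₕ²/nₕ with Wₕ = Nₕ/N, N = 25091.
35–54: Wₕ = 0.35068351; term = 0.35068351²·(1 − 0.10876236)·4.89/957 = 5.6004269 × 10^-4.
18–34: Wₕ = 0.64931649; term = 0.64931649²·(1 − 0.22471151)·16.7/3661 = 0.0014910525.
Sum = 0.0020510952.

0.00205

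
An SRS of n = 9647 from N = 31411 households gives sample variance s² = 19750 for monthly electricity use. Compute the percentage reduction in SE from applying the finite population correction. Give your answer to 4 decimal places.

16.7607

f = n/N = 9647/31411 = 0.30712171.
SE_no-fpc = √(s²/n) = 1.4308279; SE_fpc = √((1−f)s²/n) = 1.1910113.
Ratio = √(1−f) = 0.83239311. Reduction = 100·(1 − 0.83239311) = 16.7607%.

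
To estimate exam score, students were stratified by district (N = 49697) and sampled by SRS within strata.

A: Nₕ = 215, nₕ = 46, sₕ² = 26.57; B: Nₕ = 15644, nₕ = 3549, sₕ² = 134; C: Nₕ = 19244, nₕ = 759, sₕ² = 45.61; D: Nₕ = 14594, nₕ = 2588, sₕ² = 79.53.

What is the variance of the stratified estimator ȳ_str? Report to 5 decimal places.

0.01374

Var(ȳ_str) = Σₕ Wₕ²(1 − fₕ)sₕ²/nₕ with Wₕ = Nₕ/N, N = 49697.
A: Wₕ = 0.00432622; term = 0.00432622²·(1 − 0.21395349)·26.57/46 = 8.4976442 × 10^-6.
B: Wₕ = 0.31478761; term = 0.31478761²·(1 − 0.22686014)·134/3549 = 0.002892625.
C: Wₕ = 0.38722659; term = 0.38722659²·(1 − 0.03944086)·45.61/759 = 0.0086551132.
D: Wₕ = 0.29365958; term = 0.29365958²·(1 − 0.17733315)·79.53/2588 = 0.0021801132.
Sum = 0.013736349.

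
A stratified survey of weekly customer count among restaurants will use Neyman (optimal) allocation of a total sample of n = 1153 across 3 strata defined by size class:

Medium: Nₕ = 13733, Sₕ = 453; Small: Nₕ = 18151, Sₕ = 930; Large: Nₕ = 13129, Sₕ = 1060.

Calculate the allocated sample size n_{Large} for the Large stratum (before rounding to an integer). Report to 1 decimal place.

433.5

Neyman allocation: nₕ = n·NₕSₕ / Σⱼ NⱼSⱼ.
Σ NⱼSⱼ = 13733·453 + 18151·930 + 13129·1060 = 3.7018219 × 10^7.
n_{Large} = 1153·13129·1060 / (3.7018219 × 10^7) = 433.5.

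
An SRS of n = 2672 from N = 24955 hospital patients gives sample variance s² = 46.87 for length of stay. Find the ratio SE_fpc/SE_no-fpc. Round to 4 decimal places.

0.9449

f = n/N = 2672/24955 = 0.10707273.
SE_no-fpc = √(s²/n) = 0.13244307; SE_fpc = √((1−f)s²/n) = 0.12515186.
Ratio = √(1−f) = 0.94494829.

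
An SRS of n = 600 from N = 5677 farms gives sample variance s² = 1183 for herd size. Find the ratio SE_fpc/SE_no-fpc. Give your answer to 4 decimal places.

0.9457

f = n/N = 600/5677 = 0.10568962.
SE_no-fpc = √(s²/n) = 1.4041605; SE_fpc = √((1−f)s²/n) = 1.3278863.
Ratio = √(1−f) = 0.94567985.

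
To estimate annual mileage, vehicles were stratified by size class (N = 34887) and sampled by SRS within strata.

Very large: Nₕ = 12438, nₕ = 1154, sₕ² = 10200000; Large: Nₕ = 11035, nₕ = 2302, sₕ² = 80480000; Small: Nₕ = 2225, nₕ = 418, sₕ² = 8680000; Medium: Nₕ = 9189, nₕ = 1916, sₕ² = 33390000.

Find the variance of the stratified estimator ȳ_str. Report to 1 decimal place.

Var(ȳ_str) = Σₕ Wₕ²(1 − fₕ)sₕ²/nₕ with Wₕ = Nₕ/N, N = 34887.
Very large: Wₕ = 0.35652249; term = 0.35652249²·(1 − 0.09278019)·10200000/1154 = 1019.2501.
Large: Wₕ = 0.31630693; term = 0.31630693²·(1 − 0.20860897)·80480000/2302 = 2768.16.
Small: Wₕ = 0.06377734; term = 0.06377734²·(1 − 0.18786517)·8680000/418 = 68.59688.
Medium: Wₕ = 0.26339324; term = 0.26339324²·(1 − 0.20851018)·33390000/1916 = 956.91972.
Sum = 4812.9267.

4812.9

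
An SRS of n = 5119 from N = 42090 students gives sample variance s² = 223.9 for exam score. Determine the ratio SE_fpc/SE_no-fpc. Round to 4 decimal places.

0.9372

f = n/N = 5119/42090 = 0.12162034.
SE_no-fpc = √(s²/n) = 0.20913874; SE_fpc = √((1−f)s²/n) = 0.19600882.
Ratio = √(1−f) = 0.93721911.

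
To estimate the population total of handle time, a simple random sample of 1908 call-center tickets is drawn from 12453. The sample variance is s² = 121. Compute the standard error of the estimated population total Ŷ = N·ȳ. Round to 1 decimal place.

Var(Ŷ) = N²·Var(ȳ) = N²·(1 − n/N)·s²/n.
f = 1908/12453 = 0.15321609; Var(ȳ) = 0.84678391·121/1908 = 0.053700657.
Var(Ŷ) = 12453² · 0.053700657 = 8.327748 × 10^6.
SE(Ŷ) = √(8.327748 × 10^6) = 2885.8.

2885.8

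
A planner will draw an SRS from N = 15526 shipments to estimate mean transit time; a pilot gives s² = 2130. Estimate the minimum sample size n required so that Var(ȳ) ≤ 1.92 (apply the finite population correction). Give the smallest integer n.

Without fpc, n₀ = s²/D = 2130/1.92 = 1109.3750.
With fpc, (1 − n/N)·s²/n ≤ D requires n ≥ n₀/(1 + n₀/N) = 1109.3750/(1 + 1109.3750/15526) = 1035.3933.
Rounding up, n = 1036.

1036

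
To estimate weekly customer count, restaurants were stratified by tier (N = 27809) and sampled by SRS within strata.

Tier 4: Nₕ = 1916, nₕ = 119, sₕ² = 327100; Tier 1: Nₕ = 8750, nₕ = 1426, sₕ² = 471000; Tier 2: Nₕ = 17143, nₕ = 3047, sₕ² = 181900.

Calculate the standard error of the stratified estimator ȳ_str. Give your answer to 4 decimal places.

7.6330

Var(ȳ_str) = Σₕ Wₕ²(1 − fₕ)sₕ²/nₕ with Wₕ = Nₕ/N, N = 27809.
Tier 4: Wₕ = 0.06889856; term = 0.06889856²·(1 − 0.06210856)·327100/119 = 12.237886.
Tier 1: Wₕ = 0.31464634; term = 0.31464634²·(1 − 0.16297143)·471000/1426 = 27.370771.
Tier 2: Wₕ = 0.61645510; term = 0.61645510²·(1 − 0.17774019)·181900/3047 = 18.65401.
Sum = 58.262667.
SE = √(58.262667) = 7.6330.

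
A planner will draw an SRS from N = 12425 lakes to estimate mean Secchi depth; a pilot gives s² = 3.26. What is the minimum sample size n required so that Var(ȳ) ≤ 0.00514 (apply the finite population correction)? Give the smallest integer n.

604

Without fpc, n₀ = s²/D = 3.26/0.00514 = 634.2412.
With fpc, (1 − n/N)·s²/n ≤ D requires n ≥ n₀/(1 + n₀/N) = 634.2412/(1 + 634.2412/12425) = 603.4383.
Rounding up, n = 604.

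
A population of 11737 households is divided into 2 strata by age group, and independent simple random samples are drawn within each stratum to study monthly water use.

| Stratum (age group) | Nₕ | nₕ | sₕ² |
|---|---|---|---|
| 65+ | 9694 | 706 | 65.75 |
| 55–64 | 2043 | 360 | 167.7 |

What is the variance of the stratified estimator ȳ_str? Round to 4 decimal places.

Var(ȳ_str) = Σₕ Wₕ²(1 − fₕ)sₕ²/nₕ with Wₕ = Nₕ/N, N = 11737.
65+: Wₕ = 0.82593508; term = 0.82593508²·(1 − 0.07282855)·65.75/706 = 0.058903748.
55–64: Wₕ = 0.17406492; term = 0.17406492²·(1 − 0.17621145)·167.7/360 = 0.011627031.
Sum = 0.070530779.

0.0705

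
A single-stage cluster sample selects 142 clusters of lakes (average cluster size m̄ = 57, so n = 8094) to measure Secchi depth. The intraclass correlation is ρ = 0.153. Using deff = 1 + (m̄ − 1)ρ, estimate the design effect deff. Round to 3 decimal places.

deff = 1 + (57 − 1)·0.153 = 1 + 8.568 = 9.568.

9.568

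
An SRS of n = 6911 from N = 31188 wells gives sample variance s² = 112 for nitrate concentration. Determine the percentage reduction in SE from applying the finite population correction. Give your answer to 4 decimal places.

f = n/N = 6911/31188 = 0.22159164.
SE_no-fpc = √(s²/n) = 0.12730298; SE_fpc = √((1−f)s²/n) = 0.11231618.
Ratio = √(1−f) = 0.88227454. Reduction = 100·(1 − 0.88227454) = 11.7725%.

11.7725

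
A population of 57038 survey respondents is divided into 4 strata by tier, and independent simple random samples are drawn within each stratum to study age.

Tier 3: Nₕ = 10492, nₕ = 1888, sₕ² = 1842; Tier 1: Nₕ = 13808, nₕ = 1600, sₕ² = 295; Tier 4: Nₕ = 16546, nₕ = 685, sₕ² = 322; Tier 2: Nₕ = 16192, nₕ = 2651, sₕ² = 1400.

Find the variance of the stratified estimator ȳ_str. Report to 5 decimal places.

0.11014

Var(ȳ_str) = Σₕ Wₕ²(1 − fₕ)sₕ²/nₕ with Wₕ = Nₕ/N, N = 57038.
Tier 3: Wₕ = 0.18394754; term = 0.18394754²·(1 − 0.17994663)·1842/1888 = 0.027071838.
Tier 1: Wₕ = 0.24208422; term = 0.24208422²·(1 − 0.11587486)·295/1600 = 0.0095531975.
Tier 4: Wₕ = 0.29008731; term = 0.29008731²·(1 − 0.04139973)·322/685 = 0.0379193.
Tier 2: Wₕ = 0.28388092; term = 0.28388092²·(1 − 0.16372283)·1400/2651 = 0.035591063.
Sum = 0.1101354.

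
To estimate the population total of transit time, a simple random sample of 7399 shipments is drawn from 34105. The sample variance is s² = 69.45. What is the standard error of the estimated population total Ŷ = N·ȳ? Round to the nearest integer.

Var(Ŷ) = N²·Var(ȳ) = N²·(1 − n/N)·s²/n.
f = 7399/34105 = 0.21694766; Var(ȳ) = 0.78305234·69.45/7399 = 0.0073500453.
Var(Ŷ) = 34105² · 0.0073500453 = 8.5492127 × 10^6.
SE(Ŷ) = √(8.5492127 × 10^6) = 2924.

2924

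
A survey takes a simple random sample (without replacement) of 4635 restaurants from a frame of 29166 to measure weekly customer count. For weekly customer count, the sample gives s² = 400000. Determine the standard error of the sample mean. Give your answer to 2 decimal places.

Under SRS without replacement, Var(ȳ) = (1 − f)·s²/n with f = n/N = 4635/29166 = 0.15891792.
Var(ȳ) = (1 − 0.15891792)·400000/4635 = 0.84108208·86.299892 = 72.585293.
SE(ȳ) = √(72.585293) = 8.52.

8.52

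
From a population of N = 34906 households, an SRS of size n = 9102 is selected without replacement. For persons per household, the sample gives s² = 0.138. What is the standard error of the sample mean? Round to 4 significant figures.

Under SRS without replacement, Var(ȳ) = (1 − f)·s²/n with f = n/N = 9102/34906 = 0.26075746.
Var(ȳ) = (1 − 0.26075746)·0.138/9102 = 0.73924254·1.5161503 × 10^-5 = 1.1208028 × 10^-5.
SE(ȳ) = √(1.1208028 × 10^-5) = 0.003348.

0.003348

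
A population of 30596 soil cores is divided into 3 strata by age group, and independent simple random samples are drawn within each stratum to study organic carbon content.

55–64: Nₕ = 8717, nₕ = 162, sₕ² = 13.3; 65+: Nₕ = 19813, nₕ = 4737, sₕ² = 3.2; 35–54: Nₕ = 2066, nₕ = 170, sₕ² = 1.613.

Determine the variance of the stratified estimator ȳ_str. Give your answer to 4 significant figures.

0.006796

Var(ȳ_str) = Σₕ Wₕ²(1 − fₕ)sₕ²/nₕ with Wₕ = Nₕ/N, N = 30596.
55–64: Wₕ = 0.28490652; term = 0.28490652²·(1 − 0.01858438)·13.3/162 = 0.0065402505.
65+: Wₕ = 0.64756831; term = 0.64756831²·(1 − 0.23908545)·3.2/4737 = 2.1555279 × 10^-4.
35–54: Wₕ = 0.06752517; term = 0.06752517²·(1 − 0.08228461)·1.613/170 = 3.9703134 × 10^-5.
Sum = 0.0067955064.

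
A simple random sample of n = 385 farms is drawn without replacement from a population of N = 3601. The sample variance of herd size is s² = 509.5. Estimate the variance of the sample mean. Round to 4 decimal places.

Under SRS without replacement, Var(ȳ) = (1 − f)·s²/n with f = n/N = 385/3601 = 0.10691475.
Var(ȳ) = (1 − 0.10691475)·509.5/385 = 0.89308525·1.3233766 = 1.1818881.

1.1819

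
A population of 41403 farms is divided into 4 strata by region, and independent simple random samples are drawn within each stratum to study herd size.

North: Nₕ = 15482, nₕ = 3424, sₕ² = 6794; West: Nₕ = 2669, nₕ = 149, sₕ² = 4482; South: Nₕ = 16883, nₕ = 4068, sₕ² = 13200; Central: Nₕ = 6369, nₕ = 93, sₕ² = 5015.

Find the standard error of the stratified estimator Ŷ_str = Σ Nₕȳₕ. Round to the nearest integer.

Var(Ŷ_str) = Σₕ Nₕ²(1 − fₕ)sₕ²/nₕ.
North: 15482²·(1 − 3424/15482)·6794/3424 = 3.7041975 × 10^8.
West: 2669²·(1 − 149/2669)·4482/149 = 2.0231808 × 10^8.
South: 16883²·(1 − 4068/16883)·13200/4068 = 7.0203897 × 10^8.
Central: 6369²·(1 − 93/6369)·5015/93 = 2.1554709 × 10^9.
Sum = 3.4302477 × 10^9.
SE = √(3.4302477 × 10^9) = 58568.

58568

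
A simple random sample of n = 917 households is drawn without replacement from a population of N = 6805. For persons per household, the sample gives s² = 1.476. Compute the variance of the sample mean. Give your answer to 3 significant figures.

Under SRS without replacement, Var(ȳ) = (1 − f)·s²/n with f = n/N = 917/6805 = 0.13475386.
Var(ȳ) = (1 − 0.13475386)·1.476/917 = 0.86524614·0.0016095965 = 0.0013926972.

0.00139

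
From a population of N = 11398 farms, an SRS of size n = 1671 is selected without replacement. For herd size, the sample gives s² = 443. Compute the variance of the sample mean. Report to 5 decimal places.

0.22624

Under SRS without replacement, Var(ȳ) = (1 − f)·s²/n with f = n/N = 1671/11398 = 0.14660467.
Var(ȳ) = (1 − 0.14660467)·443/1671 = 0.85339533·0.26511071 = 0.22624424.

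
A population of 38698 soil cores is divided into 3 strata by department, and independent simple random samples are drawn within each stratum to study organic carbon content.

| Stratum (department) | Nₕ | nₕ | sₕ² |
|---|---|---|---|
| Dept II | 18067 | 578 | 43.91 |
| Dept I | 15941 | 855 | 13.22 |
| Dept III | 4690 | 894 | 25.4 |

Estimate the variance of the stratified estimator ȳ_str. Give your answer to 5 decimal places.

0.01885

Var(ȳ_str) = Σₕ Wₕ²(1 − fₕ)sₕ²/nₕ with Wₕ = Nₕ/N, N = 38698.
Dept II: Wₕ = 0.46687167; term = 0.46687167²·(1 − 0.03199203)·43.91/578 = 0.016029116.
Dept I: Wₕ = 0.41193343; term = 0.41193343²·(1 − 0.05363528)·13.22/855 = 0.0024830071.
Dept III: Wₕ = 0.12119489; term = 0.12119489²·(1 − 0.19061834)·25.4/894 = 3.3776777 × 10^-4.
Sum = 0.018849891.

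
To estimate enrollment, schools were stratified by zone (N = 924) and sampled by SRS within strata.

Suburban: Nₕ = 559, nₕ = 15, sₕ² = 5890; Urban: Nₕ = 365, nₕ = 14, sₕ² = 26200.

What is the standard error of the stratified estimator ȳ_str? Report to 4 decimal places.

20.5105

Var(ȳ_str) = Σₕ Wₕ²(1 − fₕ)sₕ²/nₕ with Wₕ = Nₕ/N, N = 924.
Suburban: Wₕ = 0.60497835; term = 0.60497835²·(1 − 0.02683363)·5890/15 = 139.85912.
Urban: Wₕ = 0.39502165; term = 0.39502165²·(1 − 0.03835616)·26200/14 = 280.82081.
Sum = 420.67993.
SE = √(420.67993) = 20.5105.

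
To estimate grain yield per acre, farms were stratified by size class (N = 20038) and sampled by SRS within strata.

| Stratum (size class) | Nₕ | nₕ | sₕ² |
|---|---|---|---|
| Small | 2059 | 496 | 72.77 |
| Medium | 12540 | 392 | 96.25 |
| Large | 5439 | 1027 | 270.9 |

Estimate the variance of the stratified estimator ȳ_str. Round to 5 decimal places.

0.11010

Var(ȳ_str) = Σₕ Wₕ²(1 − fₕ)sₕ²/nₕ with Wₕ = Nₕ/N, N = 20038.
Small: Wₕ = 0.10275477; term = 0.10275477²·(1 − 0.24089364)·72.77/496 = 0.0011759187.
Medium: Wₕ = 0.62581096; term = 0.62581096²·(1 − 0.03125997)·96.25/392 = 0.093155445.
Large: Wₕ = 0.27143427; term = 0.27143427²·(1 − 0.18882147)·270.9/1027 = 0.015764652.
Sum = 0.11009602.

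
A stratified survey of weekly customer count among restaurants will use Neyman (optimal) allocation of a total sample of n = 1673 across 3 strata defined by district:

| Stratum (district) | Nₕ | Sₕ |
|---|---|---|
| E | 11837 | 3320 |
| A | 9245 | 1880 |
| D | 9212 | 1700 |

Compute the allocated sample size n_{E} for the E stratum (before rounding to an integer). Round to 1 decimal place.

Neyman allocation: nₕ = n·NₕSₕ / Σⱼ NⱼSⱼ.
Σ NⱼSⱼ = 11837·3320 + 9245·1880 + 9212·1700 = 7.233984 × 10^7.
n_{E} = 1673·11837·3320 / (7.233984 × 10^7) = 908.9.

908.9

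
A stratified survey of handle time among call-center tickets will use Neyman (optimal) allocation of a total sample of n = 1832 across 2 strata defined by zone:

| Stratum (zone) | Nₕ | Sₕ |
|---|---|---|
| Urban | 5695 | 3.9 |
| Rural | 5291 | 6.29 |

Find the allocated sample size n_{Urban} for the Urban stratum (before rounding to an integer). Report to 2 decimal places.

733.27

Neyman allocation: nₕ = n·NₕSₕ / Σⱼ NⱼSⱼ.
Σ NⱼSⱼ = 5695·3.9 + 5291·6.29 = 55490.89.
n_{Urban} = 1832·5695·3.9 / 55490.89 = 733.27.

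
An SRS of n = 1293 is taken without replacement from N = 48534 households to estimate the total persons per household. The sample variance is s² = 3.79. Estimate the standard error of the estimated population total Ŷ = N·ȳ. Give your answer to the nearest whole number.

Var(Ŷ) = N²·Var(ȳ) = N²·(1 − n/N)·s²/n.
f = 1293/48534 = 0.02664112; Var(ȳ) = 0.97335888·3.79/1293 = 0.0028530782.
Var(Ŷ) = 48534² · 0.0028530782 = 6.7205659 × 10^6.
SE(Ŷ) = √(6.7205659 × 10^6) = 2592.

2592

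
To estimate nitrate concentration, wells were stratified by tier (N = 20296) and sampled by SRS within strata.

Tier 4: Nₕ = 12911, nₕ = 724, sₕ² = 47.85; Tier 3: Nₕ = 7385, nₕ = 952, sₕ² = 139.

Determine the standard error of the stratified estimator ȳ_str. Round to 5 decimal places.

Var(ȳ_str) = Σₕ Wₕ²(1 − fₕ)sₕ²/nₕ with Wₕ = Nₕ/N, N = 20296.
Tier 4: Wₕ = 0.63613520; term = 0.63613520²·(1 − 0.05607621)·47.85/724 = 0.02524522.
Tier 3: Wₕ = 0.36386480; term = 0.36386480²·(1 − 0.12890995)·139/952 = 0.016839182.
Sum = 0.042084402.
SE = √(0.042084402) = 0.20514.

0.20514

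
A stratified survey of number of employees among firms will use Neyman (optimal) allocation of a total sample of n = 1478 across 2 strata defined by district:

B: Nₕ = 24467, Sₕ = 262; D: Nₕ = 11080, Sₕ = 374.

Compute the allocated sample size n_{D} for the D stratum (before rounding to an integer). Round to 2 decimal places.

580.31

Neyman allocation: nₕ = n·NₕSₕ / Σⱼ NⱼSⱼ.
Σ NⱼSⱼ = 24467·262 + 11080·374 = 1.0554274 × 10^7.
n_{D} = 1478·11080·374 / (1.0554274 × 10^7) = 580.31.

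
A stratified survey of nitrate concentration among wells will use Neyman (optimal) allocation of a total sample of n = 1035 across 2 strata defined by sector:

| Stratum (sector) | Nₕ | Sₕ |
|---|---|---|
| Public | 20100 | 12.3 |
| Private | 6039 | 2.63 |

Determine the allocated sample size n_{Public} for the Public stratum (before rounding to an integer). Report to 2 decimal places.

972.52

Neyman allocation: nₕ = n·NₕSₕ / Σⱼ NⱼSⱼ.
Σ NⱼSⱼ = 20100·12.3 + 6039·2.63 = 263112.57.
n_{Public} = 1035·20100·12.3 / 263112.57 = 972.52.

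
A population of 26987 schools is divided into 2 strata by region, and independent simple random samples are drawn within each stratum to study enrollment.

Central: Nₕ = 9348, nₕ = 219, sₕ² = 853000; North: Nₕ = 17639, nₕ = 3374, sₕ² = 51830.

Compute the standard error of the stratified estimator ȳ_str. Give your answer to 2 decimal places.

Var(ȳ_str) = Σₕ Wₕ²(1 − fₕ)sₕ²/nₕ with Wₕ = Nₕ/N, N = 26987.
Central: Wₕ = 0.34638900; term = 0.34638900²·(1 − 0.02342747)·853000/219 = 456.39156.
North: Wₕ = 0.65361100; term = 0.65361100²·(1 − 0.19128068)·51830/3374 = 5.3072879.
Sum = 461.69885.
SE = √(461.69885) = 21.49.

21.49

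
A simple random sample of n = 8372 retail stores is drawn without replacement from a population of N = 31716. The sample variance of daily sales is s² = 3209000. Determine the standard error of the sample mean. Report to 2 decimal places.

16.80

Under SRS without replacement, Var(ȳ) = (1 − f)·s²/n with f = n/N = 8372/31716 = 0.26396771.
Var(ȳ) = (1 − 0.26396771)·3209000/8372 = 0.73603229·383.30148 = 282.12227.
SE(ȳ) = √(282.12227) = 16.80.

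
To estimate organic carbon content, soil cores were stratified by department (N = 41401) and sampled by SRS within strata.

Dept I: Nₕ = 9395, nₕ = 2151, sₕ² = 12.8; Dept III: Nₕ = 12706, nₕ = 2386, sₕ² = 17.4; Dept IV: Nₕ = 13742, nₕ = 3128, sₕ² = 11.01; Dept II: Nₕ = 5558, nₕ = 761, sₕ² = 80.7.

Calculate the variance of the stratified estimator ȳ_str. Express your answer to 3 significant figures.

Var(ȳ_str) = Σₕ Wₕ²(1 − fₕ)sₕ²/nₕ with Wₕ = Nₕ/N, N = 41401.
Dept I: Wₕ = 0.22692689; term = 0.22692689²·(1 − 0.22895157)·12.8/2151 = 2.3627791 × 10^-4.
Dept III: Wₕ = 0.30690080; term = 0.30690080²·(1 − 0.18778530)·17.4/2386 = 5.578863 × 10^-4.
Dept IV: Wₕ = 0.33192435; term = 0.33192435²·(1 − 0.22762334)·11.01/3128 = 2.9952146 × 10^-4.
Dept II: Wₕ = 0.13424797; term = 0.13424797²·(1 − 0.13691976)·80.7/761 = 0.001649512.
Sum = 0.0027431977.

0.00274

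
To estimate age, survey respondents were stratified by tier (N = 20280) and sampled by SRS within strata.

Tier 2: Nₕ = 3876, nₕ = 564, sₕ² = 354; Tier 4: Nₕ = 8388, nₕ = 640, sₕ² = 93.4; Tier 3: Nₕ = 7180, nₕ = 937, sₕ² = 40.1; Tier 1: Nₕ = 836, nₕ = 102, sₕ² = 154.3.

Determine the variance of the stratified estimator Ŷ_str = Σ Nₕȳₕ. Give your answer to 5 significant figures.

Var(Ŷ_str) = Σₕ Nₕ²(1 − fₕ)sₕ²/nₕ.
Tier 2: 3876²·(1 − 564/3876)·354/564 = 8.0574618 × 10^6.
Tier 4: 8388²·(1 − 640/8388)·93.4/640 = 9.4845108 × 10^6.
Tier 3: 7180²·(1 − 937/7180)·40.1/937 = 1.9183267 × 10^6.
Tier 1: 836²·(1 − 102/836)·154.3/102 = 928256.7.
Sum = 2.0388556 × 10^7.

2.0389 × 10^7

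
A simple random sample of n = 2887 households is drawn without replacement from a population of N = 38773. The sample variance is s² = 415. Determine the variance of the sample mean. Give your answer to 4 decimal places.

0.1330

Under SRS without replacement, Var(ȳ) = (1 − f)·s²/n with f = n/N = 2887/38773 = 0.07445903.
Var(ȳ) = (1 − 0.07445903)·415/2887 = 0.92554097·0.14374784 = 0.13304451.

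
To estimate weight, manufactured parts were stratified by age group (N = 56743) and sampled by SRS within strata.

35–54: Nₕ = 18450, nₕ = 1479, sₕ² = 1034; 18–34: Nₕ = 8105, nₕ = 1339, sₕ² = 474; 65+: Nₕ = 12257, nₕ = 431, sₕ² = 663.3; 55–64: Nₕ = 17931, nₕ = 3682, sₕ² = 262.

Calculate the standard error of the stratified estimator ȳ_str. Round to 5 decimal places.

0.38594

Var(ȳ_str) = Σₕ Wₕ²(1 − fₕ)sₕ²/nₕ with Wₕ = Nₕ/N, N = 56743.
35–54: Wₕ = 0.32515024; term = 0.32515024²·(1 − 0.08016260)·1034/1479 = 0.067987893.
18–34: Wₕ = 0.14283700; term = 0.14283700²·(1 − 0.16520666)·474/1339 = 0.0060291792.
65+: Wₕ = 0.21600902; term = 0.21600902²·(1 − 0.03516358)·663.3/431 = 0.069283561.
55–64: Wₕ = 0.31600374; term = 0.31600374²·(1 − 0.20534270)·262/3682 = 0.0056465323.
Sum = 0.14894717.
SE = √(0.14894717) = 0.38594.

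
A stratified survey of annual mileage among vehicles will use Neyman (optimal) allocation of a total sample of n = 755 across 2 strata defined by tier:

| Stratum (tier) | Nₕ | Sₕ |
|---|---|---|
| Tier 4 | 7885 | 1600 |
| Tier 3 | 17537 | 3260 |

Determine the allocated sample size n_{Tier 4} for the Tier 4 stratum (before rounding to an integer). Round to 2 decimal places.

136.49

Neyman allocation: nₕ = n·NₕSₕ / Σⱼ NⱼSⱼ.
Σ NⱼSⱼ = 7885·1600 + 17537·3260 = 6.978662 × 10^7.
n_{Tier 4} = 755·7885·1600 / (6.978662 × 10^7) = 136.49.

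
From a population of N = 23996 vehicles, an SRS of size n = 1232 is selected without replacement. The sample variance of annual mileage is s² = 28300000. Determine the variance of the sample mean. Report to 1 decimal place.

21791.4

Under SRS without replacement, Var(ȳ) = (1 − f)·s²/n with f = n/N = 1232/23996 = 0.05134189.
Var(ȳ) = (1 − 0.05134189)·28300000/1232 = 0.94865811·22970.779 = 21791.416.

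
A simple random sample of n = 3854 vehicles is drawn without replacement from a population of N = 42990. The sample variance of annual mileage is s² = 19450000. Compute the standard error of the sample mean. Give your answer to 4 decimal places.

Under SRS without replacement, Var(ȳ) = (1 − f)·s²/n with f = n/N = 3854/42990 = 0.08964876.
Var(ȳ) = (1 − 0.08964876)·19450000/3854 = 0.91035124·5046.7047 = 4594.2739.
SE(ȳ) = √(4594.2739) = 67.7811.

67.7811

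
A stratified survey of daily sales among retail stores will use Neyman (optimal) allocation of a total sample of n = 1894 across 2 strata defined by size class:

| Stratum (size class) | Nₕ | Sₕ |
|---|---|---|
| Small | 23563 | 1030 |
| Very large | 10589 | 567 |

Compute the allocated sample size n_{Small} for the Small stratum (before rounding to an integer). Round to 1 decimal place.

1518.4

Neyman allocation: nₕ = n·NₕSₕ / Σⱼ NⱼSⱼ.
Σ NⱼSⱼ = 23563·1030 + 10589·567 = 3.0273853 × 10^7.
n_{Small} = 1894·23563·1030 / (3.0273853 × 10^7) = 1518.4.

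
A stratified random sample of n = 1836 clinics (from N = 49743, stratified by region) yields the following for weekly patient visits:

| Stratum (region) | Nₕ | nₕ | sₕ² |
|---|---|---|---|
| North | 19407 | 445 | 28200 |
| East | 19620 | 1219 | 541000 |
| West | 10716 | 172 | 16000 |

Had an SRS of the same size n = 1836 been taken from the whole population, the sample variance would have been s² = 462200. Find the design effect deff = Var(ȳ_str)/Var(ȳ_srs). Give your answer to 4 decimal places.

0.3235

Var(ȳ_str) = Σ Wₕ²(1−fₕ)sₕ²/nₕ with Wₕ = Nₕ/49743:
  North: (19407/49743)²·(1−445/19407)·28200/445 = 9.4247035
  East: (19620/49743)²·(1−1219/19620)·541000/1219 = 64.754513
  West: (10716/49743)²·(1−172/10716)·16000/172 = 4.2478159
  → Var(ȳ_str) = 78.427032.
Var(ȳ_srs) = (1 − 1836/49743)·462200/1836 = 242.45116.
deff = 78.427032 / 242.45116 = 0.3235.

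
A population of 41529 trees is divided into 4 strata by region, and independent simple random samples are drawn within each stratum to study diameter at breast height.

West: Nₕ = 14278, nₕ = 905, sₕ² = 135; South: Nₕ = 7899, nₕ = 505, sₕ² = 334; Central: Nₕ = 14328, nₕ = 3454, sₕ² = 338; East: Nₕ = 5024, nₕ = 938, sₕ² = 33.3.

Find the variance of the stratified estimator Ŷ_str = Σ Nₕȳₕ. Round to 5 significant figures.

Var(Ŷ_str) = Σₕ Nₕ²(1 − fₕ)sₕ²/nₕ.
West: 14278²·(1 − 905/14278)·135/905 = 2.8482717 × 10^7.
South: 7899²·(1 − 505/7899)·334/505 = 3.8628394 × 10^7.
Central: 14328²·(1 − 3454/14328)·338/3454 = 1.5246469 × 10^7.
East: 5024²·(1 − 938/5024)·33.3/938 = 728768.16.
Sum = 8.3086348 × 10^7.

8.3086 × 10^7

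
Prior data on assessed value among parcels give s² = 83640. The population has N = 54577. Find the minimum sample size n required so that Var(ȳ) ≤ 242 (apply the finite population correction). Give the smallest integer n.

344

Without fpc, n₀ = s²/D = 83640/242 = 345.6198.
With fpc, (1 − n/N)·s²/n ≤ D requires n ≥ n₀/(1 + n₀/N) = 345.6198/(1 + 345.6198/54577) = 343.4449.
Rounding up, n = 344.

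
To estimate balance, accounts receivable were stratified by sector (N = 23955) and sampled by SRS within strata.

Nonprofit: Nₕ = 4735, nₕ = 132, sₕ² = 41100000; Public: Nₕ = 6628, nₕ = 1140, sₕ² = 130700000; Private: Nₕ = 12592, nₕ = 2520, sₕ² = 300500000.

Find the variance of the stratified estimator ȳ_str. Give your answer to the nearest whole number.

Var(ȳ_str) = Σₕ Wₕ²(1 − fₕ)sₕ²/nₕ with Wₕ = Nₕ/N, N = 23955.
Nonprofit: Wₕ = 0.19766228; term = 0.19766228²·(1 − 0.02787751)·41100000/132 = 11825.963.
Public: Wₕ = 0.27668545; term = 0.27668545²·(1 − 0.17199759)·130700000/1140 = 7267.3318.
Private: Wₕ = 0.52565226; term = 0.52565226²·(1 − 0.20012706)·300500000/2520 = 26354.939.
Sum = 45448.234.

45448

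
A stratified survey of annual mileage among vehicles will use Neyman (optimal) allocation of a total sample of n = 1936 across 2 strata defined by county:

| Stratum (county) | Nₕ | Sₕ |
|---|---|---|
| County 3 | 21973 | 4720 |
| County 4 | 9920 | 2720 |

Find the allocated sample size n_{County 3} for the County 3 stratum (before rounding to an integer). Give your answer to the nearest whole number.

Neyman allocation: nₕ = n·NₕSₕ / Σⱼ NⱼSⱼ.
Σ NⱼSⱼ = 21973·4720 + 9920·2720 = 1.3069496 × 10^8.
n_{County 3} = 1936·21973·4720 / (1.3069496 × 10^8) = 1536.

1536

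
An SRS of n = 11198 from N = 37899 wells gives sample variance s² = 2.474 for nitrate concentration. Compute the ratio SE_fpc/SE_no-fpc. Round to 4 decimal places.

f = n/N = 11198/37899 = 0.29546954.
SE_no-fpc = √(s²/n) = 0.014863792; SE_fpc = √((1−f)s²/n) = 0.012476119.
Ratio = √(1−f) = 0.83936313.

0.8394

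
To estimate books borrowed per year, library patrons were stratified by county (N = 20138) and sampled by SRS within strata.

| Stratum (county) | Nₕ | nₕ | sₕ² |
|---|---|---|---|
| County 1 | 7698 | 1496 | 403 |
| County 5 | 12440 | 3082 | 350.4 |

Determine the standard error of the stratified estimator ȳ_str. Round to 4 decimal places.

0.2537

Var(ȳ_str) = Σₕ Wₕ²(1 − fₕ)sₕ²/nₕ with Wₕ = Nₕ/N, N = 20138.
County 1: Wₕ = 0.38226239; term = 0.38226239²·(1 − 0.19433619)·403/1496 = 0.031713958.
County 5: Wₕ = 0.61773761; term = 0.61773761²·(1 − 0.24774920)·350.4/3082 = 0.032636397.
Sum = 0.064350355.
SE = √(0.064350355) = 0.2537.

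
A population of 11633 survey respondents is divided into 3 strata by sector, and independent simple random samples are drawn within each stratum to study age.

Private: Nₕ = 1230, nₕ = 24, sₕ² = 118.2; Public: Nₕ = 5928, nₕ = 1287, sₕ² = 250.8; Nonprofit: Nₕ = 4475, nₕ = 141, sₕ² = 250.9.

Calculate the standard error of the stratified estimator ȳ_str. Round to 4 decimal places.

0.5904

Var(ȳ_str) = Σₕ Wₕ²(1 − fₕ)sₕ²/nₕ with Wₕ = Nₕ/N, N = 11633.
Private: Wₕ = 0.10573369; term = 0.10573369²·(1 − 0.01951220)·118.2/24 = 0.05398526.
Public: Wₕ = 0.50958480; term = 0.50958480²·(1 − 0.21710526)·250.8/1287 = 0.039617338.
Nonprofit: Wₕ = 0.38468151; term = 0.38468151²·(1 − 0.03150838)·250.9/141 = 0.2550234.
Sum = 0.348626.
SE = √(0.348626) = 0.5904.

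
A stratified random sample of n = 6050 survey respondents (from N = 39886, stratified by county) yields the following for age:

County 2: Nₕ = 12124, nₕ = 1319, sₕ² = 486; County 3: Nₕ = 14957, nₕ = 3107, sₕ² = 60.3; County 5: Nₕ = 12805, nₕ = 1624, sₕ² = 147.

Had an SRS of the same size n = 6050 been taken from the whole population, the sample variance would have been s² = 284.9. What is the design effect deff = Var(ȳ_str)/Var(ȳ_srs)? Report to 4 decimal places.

1.0175

Var(ȳ_str) = Σ Wₕ²(1−fₕ)sₕ²/nₕ with Wₕ = Nₕ/39886:
  County 2: (12124/39886)²·(1−1319/12124)·486/1319 = 0.030340393
  County 3: (14957/39886)²·(1−3107/14957)·60.3/3107 = 0.0021622103
  County 5: (12805/39886)²·(1−1624/12805)·147/1624 = 0.0081461156
  → Var(ȳ_str) = 0.040648719.
Var(ȳ_srs) = (1 − 6050/39886)·284.9/6050 = 0.039948052.
deff = 0.040648719 / 0.039948052 = 1.0175.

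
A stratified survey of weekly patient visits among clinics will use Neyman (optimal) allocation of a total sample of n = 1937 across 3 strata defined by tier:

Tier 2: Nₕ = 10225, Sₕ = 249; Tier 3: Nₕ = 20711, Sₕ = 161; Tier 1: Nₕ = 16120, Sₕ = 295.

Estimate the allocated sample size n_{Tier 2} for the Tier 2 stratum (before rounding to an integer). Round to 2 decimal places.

Neyman allocation: nₕ = n·NₕSₕ / Σⱼ NⱼSⱼ.
Σ NⱼSⱼ = 10225·249 + 20711·161 + 16120·295 = 1.0635896 × 10^7.
n_{Tier 2} = 1937·10225·249 / (1.0635896 × 10^7) = 463.68.

463.68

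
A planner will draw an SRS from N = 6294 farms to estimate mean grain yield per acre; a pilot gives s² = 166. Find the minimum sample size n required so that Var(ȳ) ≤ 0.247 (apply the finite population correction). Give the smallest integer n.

Without fpc, n₀ = s²/D = 166/0.247 = 672.0648.
With fpc, (1 − n/N)·s²/n ≤ D requires n ≥ n₀/(1 + n₀/N) = 672.0648/(1 + 672.0648/6294) = 607.2260.
Rounding up, n = 608.

608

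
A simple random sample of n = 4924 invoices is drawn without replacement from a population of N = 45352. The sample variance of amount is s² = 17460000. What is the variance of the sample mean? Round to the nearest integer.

Under SRS without replacement, Var(ȳ) = (1 − f)·s²/n with f = n/N = 4924/45352 = 0.10857294.
Var(ȳ) = (1 − 0.10857294)·17460000/4924 = 0.89142706·3545.8976 = 3160.9091.

3161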